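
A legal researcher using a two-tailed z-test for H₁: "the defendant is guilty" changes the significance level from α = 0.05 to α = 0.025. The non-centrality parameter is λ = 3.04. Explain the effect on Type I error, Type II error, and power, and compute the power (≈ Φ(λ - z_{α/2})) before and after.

Decreasing α from 0.05 to 0.025:
• Type I error rate decreases (α is the Type I rate by definition).
• Critical value moves from z_{α/2} = 1.96 to 2.241, so power = Φ(λ - z_{α/2}) goes from Φ(3.04 - 1.96) = 0.86 to Φ(3.04 - 2.241) = 0.788.
• Type II error rate β = 1 - power therefore increases (0.14 → 0.212).
Appropriate when false positives are costly — here, convicting an innocent person.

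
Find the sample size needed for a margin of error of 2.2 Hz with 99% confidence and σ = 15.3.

n = (z*σ/E)² = (2.576×15.3/2.2)² = 320.9 → n = 321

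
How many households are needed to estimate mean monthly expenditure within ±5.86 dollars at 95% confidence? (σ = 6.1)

n = (z*σ/E)² = (1.96×6.1/5.86)² = 4.2 → n = 5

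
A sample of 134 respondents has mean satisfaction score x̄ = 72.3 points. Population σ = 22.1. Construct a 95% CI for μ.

CI = x̄ ± z*(σ/√n) = 72.3 ± 1.96(22.1/√134) = 72.3 ± 3.74 = (68.56, 76.04)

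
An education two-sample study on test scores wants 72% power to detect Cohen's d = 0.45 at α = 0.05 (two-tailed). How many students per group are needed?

z_{α/2} = 1.96, z_β = Φ⁻¹(0.72) = 0.583. For small effect (d = 0.45): n per group = 2(z_{α/2} + z_β)²/d² = 2(1.96 + 0.583)²/0.45² = 63.9 → 64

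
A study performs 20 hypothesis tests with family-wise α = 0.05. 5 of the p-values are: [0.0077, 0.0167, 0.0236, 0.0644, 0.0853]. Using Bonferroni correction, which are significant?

Bonferroni α = 0.05/20 = 0.0025. None of the given p-values are significant.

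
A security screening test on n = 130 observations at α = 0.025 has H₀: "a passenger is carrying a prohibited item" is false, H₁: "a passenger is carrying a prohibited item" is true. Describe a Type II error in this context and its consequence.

Type II error: failing to reject H₀ when it is false — concluding that a passenger is carrying a prohibited item is not supported when in fact it is. Consequence: letting a prohibited item through — security breach.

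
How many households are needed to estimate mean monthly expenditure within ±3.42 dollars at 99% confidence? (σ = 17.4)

n = (z*σ/E)² = (2.576×17.4/3.42)² = 171.8 → n = 172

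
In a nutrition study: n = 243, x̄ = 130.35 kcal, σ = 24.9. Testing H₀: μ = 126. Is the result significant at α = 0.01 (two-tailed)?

z = (130.35 - 126)/(24.9/√243) = 2.723. Since |z| > 2.576, significant at α = 0.01.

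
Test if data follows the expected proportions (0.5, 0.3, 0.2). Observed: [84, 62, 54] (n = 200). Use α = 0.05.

Expected: [100.0, 60.0, 40.0]. χ² = 7.527. df = 2, critical = 5.991. Reject H₀.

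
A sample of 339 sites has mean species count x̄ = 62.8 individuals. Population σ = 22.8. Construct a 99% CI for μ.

CI = x̄ ± z*(σ/√n) = 62.8 ± 2.576(22.8/√339) = 62.8 ± 3.19 = (59.61, 65.99)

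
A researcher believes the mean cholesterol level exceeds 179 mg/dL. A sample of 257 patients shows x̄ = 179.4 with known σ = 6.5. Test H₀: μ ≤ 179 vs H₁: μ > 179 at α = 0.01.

z = 0.987. Critical value: 2.33. Fail to reject H₀.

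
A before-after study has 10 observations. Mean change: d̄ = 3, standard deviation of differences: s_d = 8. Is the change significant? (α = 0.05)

t = d̄/(s_d/√n) = 3/(8/√10) = 1.186. df = 9, critical t = ±2.262. Fail to reject H₀.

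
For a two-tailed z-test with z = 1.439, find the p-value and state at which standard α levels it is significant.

p = 2·P(Z > |1.439|) = 2·(1 - Φ(1.439)) ≈ 0.1502. Not significant at any standard level.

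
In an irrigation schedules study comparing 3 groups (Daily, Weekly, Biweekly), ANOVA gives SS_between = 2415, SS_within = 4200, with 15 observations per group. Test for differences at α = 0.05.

df_between = 2, df_within = 42. F = MS_between/MS_within = 1207.5/100.0 = 12.075. F_crit ≈ 3.22. Reject H₀. At least one mean differs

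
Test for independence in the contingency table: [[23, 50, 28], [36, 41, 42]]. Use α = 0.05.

χ² = 5.116. df = 2, critical = 5.991. Fail to reject H₀. No evidence of dependence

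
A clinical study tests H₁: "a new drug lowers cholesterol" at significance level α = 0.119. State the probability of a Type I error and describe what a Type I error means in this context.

P(Type I error) = α = 0.119. A Type I error is rejecting H₀ when H₀ is actually true (false positive) — here, concluding that a new drug lowers cholesterol when in fact this is not the case. Consequence: approving an ineffective drug — patients take a useless medication and may skip effective alternatives.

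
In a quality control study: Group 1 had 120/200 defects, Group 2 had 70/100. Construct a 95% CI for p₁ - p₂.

p̂₁ = 0.6, p̂₂ = 0.7. Difference = -0.1. CI = (-0.213, 0.013)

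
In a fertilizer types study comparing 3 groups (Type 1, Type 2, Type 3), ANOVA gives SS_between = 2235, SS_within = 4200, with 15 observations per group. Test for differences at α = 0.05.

df_between = 2, df_within = 42. F = MS_between/MS_within = 1117.5/100.0 = 11.175. F_crit ≈ 3.22. Reject H₀. At least one mean differs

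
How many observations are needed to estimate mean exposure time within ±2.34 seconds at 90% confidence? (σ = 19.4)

n = (z*σ/E)² = (1.645×19.4/2.34)² = 186.0 → n = 186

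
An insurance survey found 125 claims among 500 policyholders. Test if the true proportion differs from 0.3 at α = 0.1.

p̂ = 0.25, p₀ = 0.3. z = (p̂ - p₀)/√(p₀(1-p₀)/n) = -2.44. Critical: ±1.645. Reject H₀.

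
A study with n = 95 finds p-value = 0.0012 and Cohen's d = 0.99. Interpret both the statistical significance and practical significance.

Statistically significant (p = 0.0012 < 0.05). Cohen's d = 0.99 indicates a large effect size. Both statistical and practical significance should be considered.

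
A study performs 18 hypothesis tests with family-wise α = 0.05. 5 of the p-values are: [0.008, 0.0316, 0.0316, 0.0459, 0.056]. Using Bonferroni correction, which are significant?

Bonferroni α = 0.05/18 = 0.00278. None of the given p-values are significant.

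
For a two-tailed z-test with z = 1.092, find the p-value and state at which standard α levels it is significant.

p = 2·P(Z > |1.092|) = 2·(1 - Φ(1.092)) ≈ 0.2748. Not significant at any standard level.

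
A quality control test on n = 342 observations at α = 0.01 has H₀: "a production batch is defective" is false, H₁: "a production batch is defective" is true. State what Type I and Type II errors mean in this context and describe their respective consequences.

Type I (false positive): concluding that a production batch is defective when it is not — scrapping a good batch — wasted material and cost for no reason. Type II (false negative): failing to conclude that a production batch is defective when it is — shipping a defective batch — faulty products reach customers. Which is costlier depends on domain priorities and is a judgement call rather than a statistical fact.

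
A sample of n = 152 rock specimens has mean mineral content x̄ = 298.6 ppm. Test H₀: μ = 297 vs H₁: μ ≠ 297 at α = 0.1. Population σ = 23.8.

z = (x̄ - μ₀)/(σ/√n) = (298.6 - 297)/(23.8/√152) = 0.829. Critical value: ±1.645. Since |0.829| ≤ 1.645, Fail to reject H₀.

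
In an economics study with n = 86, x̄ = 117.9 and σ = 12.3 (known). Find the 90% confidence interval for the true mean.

CI = x̄ ± z*(σ/√n) = 117.9 ± 1.645(12.3/√86) = 117.9 ± 2.18 = (115.72, 120.08)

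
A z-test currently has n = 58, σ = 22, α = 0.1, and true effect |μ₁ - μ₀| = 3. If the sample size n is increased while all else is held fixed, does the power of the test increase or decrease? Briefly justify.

Power increases: a larger n shrinks the standard error σ/√n, moving the sampling distribution under H₁ further from the critical value.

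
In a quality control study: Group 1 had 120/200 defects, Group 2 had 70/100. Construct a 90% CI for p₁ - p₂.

p̂₁ = 0.6, p̂₂ = 0.7. Difference = -0.1. CI = (-0.194, -0.006)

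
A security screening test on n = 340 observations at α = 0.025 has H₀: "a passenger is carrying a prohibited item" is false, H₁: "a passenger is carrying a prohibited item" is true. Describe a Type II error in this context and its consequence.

Type II error: failing to reject H₀ when it is false — concluding that a passenger is carrying a prohibited item is not supported when in fact it is. Consequence: letting a prohibited item through — security breach.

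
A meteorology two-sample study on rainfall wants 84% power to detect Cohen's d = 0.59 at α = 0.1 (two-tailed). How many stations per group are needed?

z_{α/2} = 1.645, z_β = Φ⁻¹(0.84) = 0.994. For medium effect (d = 0.59): n per group = 2(z_{α/2} + z_β)²/d² = 2(1.645 + 0.994)²/0.59² = 40.01 → 41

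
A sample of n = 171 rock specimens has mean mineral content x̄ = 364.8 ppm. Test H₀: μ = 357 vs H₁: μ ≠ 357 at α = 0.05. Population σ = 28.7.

z = (x̄ - μ₀)/(σ/√n) = (364.8 - 357)/(28.7/√171) = 3.554. Critical value: ±1.96. Since |3.554| > 1.96, Reject H₀.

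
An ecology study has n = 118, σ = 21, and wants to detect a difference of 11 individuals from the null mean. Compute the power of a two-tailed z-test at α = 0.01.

SE = σ/√n = 21/√118 = 1.933. Non-centrality λ = d/SE = 11/1.933 = 5.69. Power ≈ Φ(λ - z_{α/2}) = Φ(5.69 - 2.576) = Φ(3.114) = 0.999.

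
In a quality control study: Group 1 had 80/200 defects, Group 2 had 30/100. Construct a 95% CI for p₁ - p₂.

p̂₁ = 0.4, p̂₂ = 0.3. Difference = 0.1. CI = (-0.013, 0.213)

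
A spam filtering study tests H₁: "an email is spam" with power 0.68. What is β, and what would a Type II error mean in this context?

β = 1 - power = 1 - 0.68 = 0.32. A Type II error is failing to reject H₀ when H₀ is false (false negative) — here, failing to conclude that an email is spam when in fact it is true. Consequence: a spam email lands in the inbox.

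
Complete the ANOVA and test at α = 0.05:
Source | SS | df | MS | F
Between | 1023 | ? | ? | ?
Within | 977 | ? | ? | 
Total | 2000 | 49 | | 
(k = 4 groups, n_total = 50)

df_between = 3, df_within = 46. MS_between = 341.0, MS_within = 21.24. F = 16.055, F_crit ≈ 2.807. Reject H₀.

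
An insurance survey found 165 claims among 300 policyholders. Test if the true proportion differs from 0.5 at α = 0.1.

p̂ = 0.55, p₀ = 0.5. z = (p̂ - p₀)/√(p₀(1-p₀)/n) = 1.732. Critical: ±1.645. Reject H₀.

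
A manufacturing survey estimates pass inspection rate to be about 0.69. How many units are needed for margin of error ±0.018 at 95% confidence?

n = z²p(1-p)/E² = 1.96²×0.69×0.31/0.018² = 2536.2 → n = 2537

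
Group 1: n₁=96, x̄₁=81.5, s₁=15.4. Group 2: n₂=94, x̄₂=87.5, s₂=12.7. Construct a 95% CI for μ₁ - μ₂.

Difference = -6.0. SE = √(15.4²/96 + 12.7²/94) = 2.046. CI = (-10.01, -1.99)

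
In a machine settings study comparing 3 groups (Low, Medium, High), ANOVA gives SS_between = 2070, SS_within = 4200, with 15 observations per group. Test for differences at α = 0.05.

df_between = 2, df_within = 42. F = MS_between/MS_within = 1035.0/100.0 = 10.35. F_crit ≈ 3.22. Reject H₀. At least one mean differs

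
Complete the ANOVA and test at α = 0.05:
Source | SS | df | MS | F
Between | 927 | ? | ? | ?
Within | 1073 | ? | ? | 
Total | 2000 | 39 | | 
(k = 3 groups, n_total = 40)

df_between = 2, df_within = 37. MS_between = 463.5, MS_within = 29.0. F = 15.983, F_crit ≈ 3.252. Reject H₀.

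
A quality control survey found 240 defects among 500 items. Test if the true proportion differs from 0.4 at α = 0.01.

p̂ = 0.48, p₀ = 0.4. z = (p̂ - p₀)/√(p₀(1-p₀)/n) = 3.651. Critical: ±2.576. Reject H₀.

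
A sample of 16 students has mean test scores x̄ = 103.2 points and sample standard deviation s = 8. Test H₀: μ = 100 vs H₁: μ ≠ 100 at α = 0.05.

t = (x̄ - μ₀)/(s/√n) = (103.2 - 100)/(8/√16) = 1.6. df = 15, critical t = ±2.131. Fail to reject H₀.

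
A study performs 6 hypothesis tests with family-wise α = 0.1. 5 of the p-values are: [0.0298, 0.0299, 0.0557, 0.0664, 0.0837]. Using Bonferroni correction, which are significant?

Bonferroni α = 0.1/6 = 0.01667. None of the given p-values are significant.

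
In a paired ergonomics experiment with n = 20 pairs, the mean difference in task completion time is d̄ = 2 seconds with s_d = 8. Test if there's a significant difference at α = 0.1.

t = d̄/(s_d/√n) = 2/(8/√20) = 1.118. df = 19, critical t = ±1.729. Fail to reject H₀.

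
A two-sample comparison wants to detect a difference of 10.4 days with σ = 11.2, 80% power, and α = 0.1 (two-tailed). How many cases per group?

n per group = 2(z_α/2 + z_β)²σ²/d² = 2×(1.645 + 0.84)²×11.2²/10.4² = 14.3 → n = 15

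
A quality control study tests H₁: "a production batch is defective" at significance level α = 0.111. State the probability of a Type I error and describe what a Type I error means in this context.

P(Type I error) = α = 0.111. A Type I error is rejecting H₀ when H₀ is actually true (false positive) — here, concluding that a production batch is defective when in fact this is not the case. Consequence: scrapping a good batch — wasted material and cost for no reason.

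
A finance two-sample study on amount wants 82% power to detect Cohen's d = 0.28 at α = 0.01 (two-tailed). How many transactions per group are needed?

z_{α/2} = 2.576, z_β = Φ⁻¹(0.82) = 0.915. For small effect (d = 0.28): n per group = 2(z_{α/2} + z_β)²/d² = 2(2.576 + 0.915)²/0.28² = 310.9 → 311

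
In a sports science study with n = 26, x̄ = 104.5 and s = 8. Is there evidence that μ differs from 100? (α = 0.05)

t = (x̄ - μ₀)/(s/√n) = (104.5 - 100)/(8/√26) = 2.868. df = 25, critical t = ±2.06. Reject H₀.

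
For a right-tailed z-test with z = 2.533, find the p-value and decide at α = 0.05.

p = P(Z > 2.533) = 1 - Φ(2.533) ≈ 0.0057. Since p < 0.05, reject H₀ (significant) at α = 0.05.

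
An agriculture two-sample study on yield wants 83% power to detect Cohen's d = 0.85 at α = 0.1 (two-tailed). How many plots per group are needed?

z_{α/2} = 1.645, z_β = Φ⁻¹(0.83) = 0.954. For large effect (d = 0.85): n per group = 2(z_{α/2} + z_β)²/d² = 2(1.645 + 0.954)²/0.85² = 18.7 → 19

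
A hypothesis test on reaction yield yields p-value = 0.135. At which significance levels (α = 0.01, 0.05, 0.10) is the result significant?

p = 0.135. Not significant at any of the given levels.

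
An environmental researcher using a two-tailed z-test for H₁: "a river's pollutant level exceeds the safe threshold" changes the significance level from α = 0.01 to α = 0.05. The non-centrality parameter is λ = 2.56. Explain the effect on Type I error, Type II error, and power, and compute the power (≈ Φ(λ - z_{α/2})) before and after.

Increasing α from 0.01 to 0.05:
• Type I error rate increases (α is the Type I rate by definition).
• Critical value moves from z_{α/2} = 2.576 to 1.96, so power = Φ(λ - z_{α/2}) goes from Φ(2.56 - 2.576) = 0.494 to Φ(2.56 - 1.96) = 0.726.
• Type II error rate β = 1 - power therefore decreases (0.506 → 0.274).
Appropriate when false negatives are costly — here, allowing unsafe pollution to continue.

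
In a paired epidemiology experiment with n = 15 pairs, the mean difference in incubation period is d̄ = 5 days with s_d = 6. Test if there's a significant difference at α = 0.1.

t = d̄/(s_d/√n) = 5/(6/√15) = 3.227. df = 14, critical t = ±1.761. Reject H₀.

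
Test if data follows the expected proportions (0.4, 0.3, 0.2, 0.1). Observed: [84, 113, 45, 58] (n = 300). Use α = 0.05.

Expected: [120.0, 90.0, 60.0, 30.0]. χ² = 46.561. df = 3, critical = 7.815. Reject H₀.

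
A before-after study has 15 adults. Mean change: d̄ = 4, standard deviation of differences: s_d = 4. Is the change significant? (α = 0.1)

t = d̄/(s_d/√n) = 4/(4/√15) = 3.873. df = 14, critical t = ±1.761. Reject H₀.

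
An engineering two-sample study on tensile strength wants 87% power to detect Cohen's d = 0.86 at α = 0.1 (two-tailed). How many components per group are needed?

z_{α/2} = 1.645, z_β = Φ⁻¹(0.87) = 1.126. For large effect (d = 0.86): n per group = 2(z_{α/2} + z_β)²/d² = 2(1.645 + 1.126)²/0.86² = 20.8 → 21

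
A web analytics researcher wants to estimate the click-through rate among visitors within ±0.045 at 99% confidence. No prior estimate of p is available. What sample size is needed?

Conservative approach: use p = 0.5 (maximizes p(1-p) = 0.25). n = z²(0.25)/E² = 2.576²×0.25/0.045² = 819.2 → n = 820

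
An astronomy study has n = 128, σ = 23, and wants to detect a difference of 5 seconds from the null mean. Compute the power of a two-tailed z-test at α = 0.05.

SE = σ/√n = 23/√128 = 2.033. Non-centrality λ = d/SE = 5/2.033 = 2.46. Power ≈ Φ(λ - z_{α/2}) = Φ(2.46 - 1.96) = Φ(0.5) = 0.691.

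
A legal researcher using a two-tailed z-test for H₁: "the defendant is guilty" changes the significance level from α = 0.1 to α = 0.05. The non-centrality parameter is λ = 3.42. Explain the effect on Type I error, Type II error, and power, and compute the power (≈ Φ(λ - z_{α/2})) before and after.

Decreasing α from 0.1 to 0.05:
• Type I error rate decreases (α is the Type I rate by definition).
• Critical value moves from z_{α/2} = 1.645 to 1.96, so power = Φ(λ - z_{α/2}) goes from Φ(3.42 - 1.645) = 0.962 to Φ(3.42 - 1.96) = 0.928.
• Type II error rate β = 1 - power therefore increases (0.038 → 0.072).
Appropriate when false positives are costly — here, convicting an innocent person.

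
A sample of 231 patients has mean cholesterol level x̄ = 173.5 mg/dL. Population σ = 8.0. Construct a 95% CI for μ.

CI = x̄ ± z*(σ/√n) = 173.5 ± 1.96(8.0/√231) = 173.5 ± 1.03 = (172.47, 174.53)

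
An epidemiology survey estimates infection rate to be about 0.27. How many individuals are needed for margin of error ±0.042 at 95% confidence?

n = z²p(1-p)/E² = 1.96²×0.27×0.73/0.042² = 429.2 → n = 430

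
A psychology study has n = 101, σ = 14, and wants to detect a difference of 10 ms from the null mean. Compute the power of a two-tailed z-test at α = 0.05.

SE = σ/√n = 14/√101 = 1.393. Non-centrality λ = d/SE = 10/1.393 = 7.178. Power ≈ Φ(λ - z_{α/2}) = Φ(7.178 - 1.96) = Φ(5.218) = 1.0.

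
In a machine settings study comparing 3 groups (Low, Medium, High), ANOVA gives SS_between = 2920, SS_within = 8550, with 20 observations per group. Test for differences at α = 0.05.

df_between = 2, df_within = 57. F = MS_between/MS_within = 1460.0/150.0 = 9.733. F_crit ≈ 3.159. Reject H₀. At least one mean differs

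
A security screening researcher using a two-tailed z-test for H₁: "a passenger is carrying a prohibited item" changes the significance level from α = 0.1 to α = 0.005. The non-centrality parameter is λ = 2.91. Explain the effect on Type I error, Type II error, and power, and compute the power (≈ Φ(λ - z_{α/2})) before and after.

Decreasing α from 0.1 to 0.005:
• Type I error rate decreases (α is the Type I rate by definition).
• Critical value moves from z_{α/2} = 1.645 to 2.807, so power = Φ(λ - z_{α/2}) goes from Φ(2.91 - 1.645) = 0.897 to Φ(2.91 - 2.807) = 0.541.
• Type II error rate β = 1 - power therefore increases (0.103 → 0.459).
Appropriate when false positives are costly — here, detaining an innocent passenger — delay and inconvenience.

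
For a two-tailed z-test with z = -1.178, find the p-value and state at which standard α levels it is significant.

p = 2·P(Z > |-1.178|) = 2·(1 - Φ(1.178)) ≈ 0.2388. Not significant at any standard level.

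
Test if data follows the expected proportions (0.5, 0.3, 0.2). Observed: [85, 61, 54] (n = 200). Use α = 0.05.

Expected: [100.0, 60.0, 40.0]. χ² = 7.167. df = 2, critical = 5.991. Reject H₀.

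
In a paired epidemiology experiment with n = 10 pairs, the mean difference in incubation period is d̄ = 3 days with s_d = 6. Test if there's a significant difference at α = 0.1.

t = d̄/(s_d/√n) = 3/(6/√10) = 1.581. df = 9, critical t = ±1.833. Fail to reject H₀.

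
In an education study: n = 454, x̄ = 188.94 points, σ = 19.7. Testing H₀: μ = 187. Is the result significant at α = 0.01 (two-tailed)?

z = (188.94 - 187)/(19.7/√454) = 2.098. Since |z| ≤ 2.576, not significant at α = 0.01.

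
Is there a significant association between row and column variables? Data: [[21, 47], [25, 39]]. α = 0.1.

χ² = 0.972. df = 1, critical = 2.706. Fail to reject H₀. No evidence of dependence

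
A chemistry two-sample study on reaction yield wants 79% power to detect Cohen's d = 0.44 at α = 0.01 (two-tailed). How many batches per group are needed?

z_{α/2} = 2.576, z_β = Φ⁻¹(0.79) = 0.806. For small effect (d = 0.44): n per group = 2(z_{α/2} + z_β)²/d² = 2(2.576 + 0.806)²/0.44² = 118.2 → 119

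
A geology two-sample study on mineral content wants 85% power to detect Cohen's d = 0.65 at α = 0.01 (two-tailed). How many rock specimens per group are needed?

z_{α/2} = 2.576, z_β = Φ⁻¹(0.85) = 1.036. For medium effect (d = 0.65): n per group = 2(z_{α/2} + z_β)²/d² = 2(2.576 + 1.036)²/0.65² = 61.8 → 62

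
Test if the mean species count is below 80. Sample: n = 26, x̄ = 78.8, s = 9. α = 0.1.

t = (78.8 - 80)/(9/√26) = -0.68, df = 25. Critical t = -1.316. Fail to reject H₀.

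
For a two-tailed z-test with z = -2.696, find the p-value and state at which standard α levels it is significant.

p = 2·P(Z > |-2.696|) = 2·(1 - Φ(2.696)) ≈ 0.007. Significant at α = 0.1; Significant at α = 0.05; Significant at α = 0.01.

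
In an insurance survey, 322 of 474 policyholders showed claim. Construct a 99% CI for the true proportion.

p̂ = 0.679. CI = p̂ ± z*√(p̂(1-p̂)/n) = (0.624, 0.735)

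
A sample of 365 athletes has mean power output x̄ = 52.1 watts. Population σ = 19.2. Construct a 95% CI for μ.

CI = x̄ ± z*(σ/√n) = 52.1 ± 1.96(19.2/√365) = 52.1 ± 1.97 = (50.13, 54.07)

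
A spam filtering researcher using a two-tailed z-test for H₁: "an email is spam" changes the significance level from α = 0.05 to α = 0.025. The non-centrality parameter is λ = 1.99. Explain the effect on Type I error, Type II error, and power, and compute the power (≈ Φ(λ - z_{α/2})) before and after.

Decreasing α from 0.05 to 0.025:
• Type I error rate decreases (α is the Type I rate by definition).
• Critical value moves from z_{α/2} = 1.96 to 2.241, so power = Φ(λ - z_{α/2}) goes from Φ(1.99 - 1.96) = 0.512 to Φ(1.99 - 2.241) = 0.401.
• Type II error rate β = 1 - power therefore increases (0.488 → 0.599).
Appropriate when false positives are costly — here, a legitimate email is sent to the spam folder and the user misses it.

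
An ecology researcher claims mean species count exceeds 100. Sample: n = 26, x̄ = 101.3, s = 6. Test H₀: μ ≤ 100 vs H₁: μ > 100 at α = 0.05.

t = (101.3 - 100)/(6/√26) = 1.105, df = 25. Critical t = 1.708. Fail to reject H₀.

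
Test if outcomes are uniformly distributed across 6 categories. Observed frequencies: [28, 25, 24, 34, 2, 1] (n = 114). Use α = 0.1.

Expected = 19 each. χ² = Σ(O-E)²/E = 51.579. df = 5, critical value = 9.236. Reject H₀.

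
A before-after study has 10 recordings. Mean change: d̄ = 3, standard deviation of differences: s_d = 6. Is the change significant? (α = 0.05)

t = d̄/(s_d/√n) = 3/(6/√10) = 1.581. df = 9, critical t = ±2.262. Fail to reject H₀.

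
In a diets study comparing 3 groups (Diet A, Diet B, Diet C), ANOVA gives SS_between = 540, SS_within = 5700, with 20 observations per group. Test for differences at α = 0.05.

df_between = 2, df_within = 57. F = MS_between/MS_within = 270.0/100.0 = 2.7. F_crit ≈ 3.159. Fail to reject H₀.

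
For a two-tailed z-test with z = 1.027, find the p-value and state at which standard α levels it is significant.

p = 2·P(Z > |1.027|) = 2·(1 - Φ(1.027)) ≈ 0.3044. Not significant at any standard level.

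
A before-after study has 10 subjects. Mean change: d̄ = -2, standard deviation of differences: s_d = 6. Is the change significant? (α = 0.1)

t = d̄/(s_d/√n) = -2/(6/√10) = -1.054. df = 9, critical t = ±1.833. Fail to reject H₀.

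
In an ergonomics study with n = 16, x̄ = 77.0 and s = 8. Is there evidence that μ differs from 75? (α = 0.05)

t = (x̄ - μ₀)/(s/√n) = (77.0 - 75)/(8/√16) = 1.0. df = 15, critical t = ±2.131. Fail to reject H₀.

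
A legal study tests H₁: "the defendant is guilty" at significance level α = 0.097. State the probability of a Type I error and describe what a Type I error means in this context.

P(Type I error) = α = 0.097. A Type I error is rejecting H₀ when H₀ is actually true (false positive) — here, concluding that the defendant is guilty when in fact this is not the case. Consequence: convicting an innocent person.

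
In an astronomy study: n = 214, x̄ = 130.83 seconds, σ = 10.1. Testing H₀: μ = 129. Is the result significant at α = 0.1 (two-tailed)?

z = (130.83 - 129)/(10.1/√214) = 2.651. Since |z| > 1.645, significant at α = 0.1.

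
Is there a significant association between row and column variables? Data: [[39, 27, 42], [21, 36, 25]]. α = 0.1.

χ² = 7.583. df = 2, critical = 4.605. Reject H₀. Variables are dependent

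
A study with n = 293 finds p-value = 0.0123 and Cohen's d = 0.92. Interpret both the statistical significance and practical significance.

Statistically significant (p = 0.0123 < 0.05). Cohen's d = 0.92 indicates a large effect size. Both statistical and practical significance should be considered.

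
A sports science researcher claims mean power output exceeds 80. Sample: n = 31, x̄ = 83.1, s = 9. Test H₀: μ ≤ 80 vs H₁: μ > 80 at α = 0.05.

t = (83.1 - 80)/(9/√31) = 1.918, df = 30. Critical t = 1.697. Reject H₀.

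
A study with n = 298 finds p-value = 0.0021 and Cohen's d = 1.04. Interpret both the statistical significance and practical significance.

Statistically significant (p = 0.0021 < 0.05). Cohen's d = 1.04 indicates a large effect size. Both statistical and practical significance should be considered.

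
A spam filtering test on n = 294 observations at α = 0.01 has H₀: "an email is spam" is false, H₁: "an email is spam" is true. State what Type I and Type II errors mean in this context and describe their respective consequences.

Type I (false positive): concluding that an email is spam when it is not — a legitimate email is sent to the spam folder and the user misses it. Type II (false negative): failing to conclude that an email is spam when it is — a spam email lands in the inbox. Which is costlier depends on domain priorities and is a judgement call rather than a statistical fact.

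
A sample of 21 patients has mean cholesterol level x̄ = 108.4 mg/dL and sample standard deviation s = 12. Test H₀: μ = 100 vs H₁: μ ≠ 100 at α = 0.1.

t = (x̄ - μ₀)/(s/√n) = (108.4 - 100)/(12/√21) = 3.208. df = 20, critical t = ±1.725. Reject H₀.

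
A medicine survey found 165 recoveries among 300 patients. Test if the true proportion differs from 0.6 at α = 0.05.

p̂ = 0.55, p₀ = 0.6. z = (p̂ - p₀)/√(p₀(1-p₀)/n) = -1.768. Critical: ±1.96. Fail to reject H₀.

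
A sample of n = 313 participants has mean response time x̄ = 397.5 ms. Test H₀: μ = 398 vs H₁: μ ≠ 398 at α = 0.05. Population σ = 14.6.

z = (x̄ - μ₀)/(σ/√n) = (397.5 - 398)/(14.6/√313) = -0.606. Critical value: ±1.96. Since |-0.606| ≤ 1.96, Fail to reject H₀.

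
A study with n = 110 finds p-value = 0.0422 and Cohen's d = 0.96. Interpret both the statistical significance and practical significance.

Statistically significant (p = 0.0422 < 0.05). Cohen's d = 0.96 indicates a large effect size. Both statistical and practical significance should be considered.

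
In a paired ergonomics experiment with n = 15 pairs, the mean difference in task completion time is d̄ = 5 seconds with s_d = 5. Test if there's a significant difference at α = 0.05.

t = d̄/(s_d/√n) = 5/(5/√15) = 3.873. df = 14, critical t = ±2.145. Reject H₀.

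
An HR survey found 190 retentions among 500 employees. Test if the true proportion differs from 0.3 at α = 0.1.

p̂ = 0.38, p₀ = 0.3. z = (p̂ - p₀)/√(p₀(1-p₀)/n) = 3.904. Critical: ±1.645. Reject H₀.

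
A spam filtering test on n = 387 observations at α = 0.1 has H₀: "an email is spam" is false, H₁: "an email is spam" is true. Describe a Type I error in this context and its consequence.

Type I error: rejecting H₀ when it is true — concluding that an email is spam when in fact it is not. Consequence: a legitimate email is sent to the spam folder and the user misses it.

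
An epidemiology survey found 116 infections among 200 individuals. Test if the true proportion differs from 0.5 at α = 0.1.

p̂ = 0.58, p₀ = 0.5. z = (p̂ - p₀)/√(p₀(1-p₀)/n) = 2.263. Critical: ±1.645. Reject H₀.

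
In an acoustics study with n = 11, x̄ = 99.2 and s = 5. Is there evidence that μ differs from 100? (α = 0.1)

t = (x̄ - μ₀)/(s/√n) = (99.2 - 100)/(5/√11) = -0.531. df = 10, critical t = ±1.812. Fail to reject H₀.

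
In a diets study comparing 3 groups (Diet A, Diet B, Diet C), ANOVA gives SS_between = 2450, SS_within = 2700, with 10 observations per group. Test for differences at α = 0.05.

df_between = 2, df_within = 27. F = MS_between/MS_within = 1225.0/100.0 = 12.25. F_crit ≈ 3.354. Reject H₀. At least one mean differs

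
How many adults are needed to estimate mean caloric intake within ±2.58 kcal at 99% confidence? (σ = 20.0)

n = (z*σ/E)² = (2.576×20.0/2.58)² = 398.8 → n = 399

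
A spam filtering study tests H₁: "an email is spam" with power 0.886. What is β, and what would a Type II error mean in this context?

β = 1 - power = 1 - 0.886 = 0.114. A Type II error is failing to reject H₀ when H₀ is false (false negative) — here, failing to conclude that an email is spam when in fact it is true. Consequence: a spam email lands in the inbox.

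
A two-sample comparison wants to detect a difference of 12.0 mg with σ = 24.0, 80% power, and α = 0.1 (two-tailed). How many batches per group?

n per group = 2(z_α/2 + z_β)²σ²/d² = 2×(1.645 + 0.84)²×24.0²/12.0² = 49.4 → n = 50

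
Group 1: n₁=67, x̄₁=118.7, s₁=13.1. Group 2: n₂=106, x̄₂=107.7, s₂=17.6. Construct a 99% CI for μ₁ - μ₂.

Difference = 11.0. SE = √(13.1²/67 + 17.6²/106) = 2.342. CI = (4.97, 17.03)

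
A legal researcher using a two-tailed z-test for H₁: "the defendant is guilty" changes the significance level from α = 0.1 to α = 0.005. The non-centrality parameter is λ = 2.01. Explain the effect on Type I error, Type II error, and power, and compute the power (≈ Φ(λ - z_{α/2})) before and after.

Decreasing α from 0.1 to 0.005:
• Type I error rate decreases (α is the Type I rate by definition).
• Critical value moves from z_{α/2} = 1.645 to 2.807, so power = Φ(λ - z_{α/2}) goes from Φ(2.01 - 1.645) = 0.642 to Φ(2.01 - 2.807) = 0.213.
• Type II error rate β = 1 - power therefore increases (0.358 → 0.787).
Appropriate when false positives are costly — here, convicting an innocent person.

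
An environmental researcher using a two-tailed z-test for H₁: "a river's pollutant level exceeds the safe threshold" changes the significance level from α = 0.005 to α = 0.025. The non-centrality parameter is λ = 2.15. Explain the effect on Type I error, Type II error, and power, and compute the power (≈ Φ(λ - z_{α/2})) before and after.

Increasing α from 0.005 to 0.025:
• Type I error rate increases (α is the Type I rate by definition).
• Critical value moves from z_{α/2} = 2.807 to 2.241, so power = Φ(λ - z_{α/2}) goes from Φ(2.15 - 2.807) = 0.256 to Φ(2.15 - 2.241) = 0.464.
• Type II error rate β = 1 - power therefore decreases (0.744 → 0.536).
Appropriate when false negatives are costly — here, allowing unsafe pollution to continue.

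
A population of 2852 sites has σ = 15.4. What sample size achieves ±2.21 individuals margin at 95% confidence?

Without FPC: n₀ = (1.96×15.4/2.21)² = 186.539. With FPC: n = n₀N/(n₀+N-1) = 175.1 → n = 176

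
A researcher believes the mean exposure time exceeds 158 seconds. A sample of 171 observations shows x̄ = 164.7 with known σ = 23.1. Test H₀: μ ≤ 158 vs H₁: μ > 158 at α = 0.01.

z = 3.793. Critical value: 2.33. Reject H₀.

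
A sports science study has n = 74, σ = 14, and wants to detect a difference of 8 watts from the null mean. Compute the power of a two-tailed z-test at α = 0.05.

SE = σ/√n = 14/√74 = 1.627. Non-centrality λ = d/SE = 8/1.627 = 4.916. Power ≈ Φ(λ - z_{α/2}) = Φ(4.916 - 1.96) = Φ(2.956) = 0.998.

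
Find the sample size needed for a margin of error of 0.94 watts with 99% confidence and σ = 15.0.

n = (z*σ/E)² = (2.576×15.0/0.94)² = 1689.7 → n = 1690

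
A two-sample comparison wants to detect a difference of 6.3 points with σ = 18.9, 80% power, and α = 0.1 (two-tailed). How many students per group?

n per group = 2(z_α/2 + z_β)²σ²/d² = 2×(1.645 + 0.84)²×18.9²/6.3² = 111.2 → n = 112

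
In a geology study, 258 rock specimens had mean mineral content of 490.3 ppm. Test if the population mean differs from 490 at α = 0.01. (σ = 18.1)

z = (x̄ - μ₀)/(σ/√n) = (490.3 - 490)/(18.1/√258) = 0.266. Critical value: ±2.576. Since |0.266| ≤ 2.576, Fail to reject H₀.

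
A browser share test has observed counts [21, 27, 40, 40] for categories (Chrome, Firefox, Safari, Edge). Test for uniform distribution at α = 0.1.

Expected = 32 each. χ² = Σ(O-E)²/E = 8.562. df = 3, critical value = 6.251. Reject H₀.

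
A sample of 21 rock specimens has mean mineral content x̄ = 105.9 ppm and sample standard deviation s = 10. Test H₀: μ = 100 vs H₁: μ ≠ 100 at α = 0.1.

t = (x̄ - μ₀)/(s/√n) = (105.9 - 100)/(10/√21) = 2.704. df = 20, critical t = ±1.725. Reject H₀.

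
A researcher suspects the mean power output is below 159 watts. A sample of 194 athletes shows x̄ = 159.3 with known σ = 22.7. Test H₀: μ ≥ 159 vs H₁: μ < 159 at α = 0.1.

z = 0.184. Critical value: -1.28. Fail to reject H₀.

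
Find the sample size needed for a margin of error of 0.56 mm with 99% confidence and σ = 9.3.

n = (z*σ/E)² = (2.576×9.3/0.56)² = 1830.1 → n = 1831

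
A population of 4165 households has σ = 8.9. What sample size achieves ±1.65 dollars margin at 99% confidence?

Without FPC: n₀ = (2.576×8.9/1.65)² = 193.065. With FPC: n = n₀N/(n₀+N-1) = 184.6 → n = 185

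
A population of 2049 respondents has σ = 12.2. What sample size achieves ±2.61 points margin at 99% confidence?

Without FPC: n₀ = (2.576×12.2/2.61)² = 144.987. With FPC: n = n₀N/(n₀+N-1) = 135.5 → n = 136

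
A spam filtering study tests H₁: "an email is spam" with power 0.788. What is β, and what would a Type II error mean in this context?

β = 1 - power = 1 - 0.788 = 0.212. A Type II error is failing to reject H₀ when H₀ is false (false negative) — here, failing to conclude that an email is spam when in fact it is true. Consequence: a spam email lands in the inbox.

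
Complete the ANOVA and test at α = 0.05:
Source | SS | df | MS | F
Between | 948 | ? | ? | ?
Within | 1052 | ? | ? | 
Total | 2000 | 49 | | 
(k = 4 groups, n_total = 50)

df_between = 3, df_within = 46. MS_between = 316.0, MS_within = 22.87. F = 13.817, F_crit ≈ 2.807. Reject H₀.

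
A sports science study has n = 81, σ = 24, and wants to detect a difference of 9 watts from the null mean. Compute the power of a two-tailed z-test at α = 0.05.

SE = σ/√n = 24/√81 = 2.667. Non-centrality λ = d/SE = 9/2.667 = 3.375. Power ≈ Φ(λ - z_{α/2}) = Φ(3.375 - 1.96) = Φ(1.415) = 0.921.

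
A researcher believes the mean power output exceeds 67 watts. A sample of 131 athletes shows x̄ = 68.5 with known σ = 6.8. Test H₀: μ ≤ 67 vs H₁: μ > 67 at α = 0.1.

z = 2.525. Critical value: 1.28. Reject H₀.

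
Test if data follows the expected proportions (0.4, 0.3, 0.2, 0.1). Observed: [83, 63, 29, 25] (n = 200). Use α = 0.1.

Expected: [80.0, 60.0, 40.0, 20.0]. χ² = 4.537. df = 3, critical = 6.251. Fail to reject H₀.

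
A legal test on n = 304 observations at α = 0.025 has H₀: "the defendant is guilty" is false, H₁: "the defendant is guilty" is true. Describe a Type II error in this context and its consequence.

Type II error: failing to reject H₀ when it is false — concluding that the defendant is guilty is not supported when in fact it is. Consequence: acquitting a guilty person.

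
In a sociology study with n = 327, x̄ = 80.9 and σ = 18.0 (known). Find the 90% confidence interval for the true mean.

CI = x̄ ± z*(σ/√n) = 80.9 ± 1.645(18.0/√327) = 80.9 ± 1.64 = (79.26, 82.54)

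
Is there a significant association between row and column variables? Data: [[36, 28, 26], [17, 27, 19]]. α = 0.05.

χ² = 3.255. df = 2, critical = 5.991. Fail to reject H₀. No evidence of dependence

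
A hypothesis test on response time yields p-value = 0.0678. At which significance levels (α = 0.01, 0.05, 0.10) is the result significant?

p = 0.0678. Significant at: α = 0.1.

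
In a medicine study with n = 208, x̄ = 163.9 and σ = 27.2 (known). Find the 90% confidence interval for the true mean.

CI = x̄ ± z*(σ/√n) = 163.9 ± 1.645(27.2/√208) = 163.9 ± 3.1 = (160.8, 167.0)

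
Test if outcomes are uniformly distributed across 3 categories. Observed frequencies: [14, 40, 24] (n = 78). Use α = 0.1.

Expected = 26 each. χ² = Σ(O-E)²/E = 13.231. df = 2, critical value = 4.605. Reject H₀.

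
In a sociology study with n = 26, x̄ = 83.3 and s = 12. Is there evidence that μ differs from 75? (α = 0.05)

t = (x̄ - μ₀)/(s/√n) = (83.3 - 75)/(12/√26) = 3.527. df = 25, critical t = ±2.06. Reject H₀.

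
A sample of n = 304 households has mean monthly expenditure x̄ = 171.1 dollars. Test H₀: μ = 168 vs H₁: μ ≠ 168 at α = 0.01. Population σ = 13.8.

z = (x̄ - μ₀)/(σ/√n) = (171.1 - 168)/(13.8/√304) = 3.917. Critical value: ±2.576. Since |3.917| > 2.576, Reject H₀.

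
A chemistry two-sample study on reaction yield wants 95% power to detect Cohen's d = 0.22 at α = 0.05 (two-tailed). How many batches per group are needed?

z_{α/2} = 1.96, z_β = Φ⁻¹(0.95) = 1.645. For small effect (d = 0.22): n per group = 2(z_{α/2} + z_β)²/d² = 2(1.96 + 1.645)²/0.22² = 537.03 → 538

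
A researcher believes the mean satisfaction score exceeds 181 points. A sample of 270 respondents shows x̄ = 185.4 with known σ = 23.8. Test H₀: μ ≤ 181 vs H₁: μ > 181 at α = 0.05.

z = 3.038. Critical value: 1.645. Reject H₀.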